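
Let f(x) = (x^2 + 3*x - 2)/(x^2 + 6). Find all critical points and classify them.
f'(x) = (-3*x^2 + 16*x + 18)/(x^4 + 12*x^2 + 36)

Solve f'(x) = 0:
  f'(x) = -(3*x^2 - 16*x - 18)/(x^2 + 6)^2; the denominator is positive wherever f is defined, so f'(x) = 0 ⇔ -3*x^2 + 16*x + 18 = 0.
  3*x^2 - 16*x - 18 = 0 has no rational roots; quadratic formula: x = (16 ± √472)/6.
  ⇒ x = 8/3 - sqrt(118)/3 ≈ -0.9543, 8/3 + sqrt(118)/3 ≈ 6.2876

f''(x) = 6*(x^3 - 8*x^2 - 18*x + 16)/(x^6 + 18*x^4 + 108*x^2 + 216)
Second-derivative test at each critical point:
  f''(-0.9543) = 0.4549 > 0 → local minimum
  f''(6.2876) = -0.0105 < 0 → local maximum

Critical points: x = 8/3 - sqrt(118)/3 ≈ -0.9543 (local minimum); x = 8/3 + sqrt(118)/3 ≈ 6.2876 (local maximum)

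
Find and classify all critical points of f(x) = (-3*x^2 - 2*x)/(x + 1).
f'(x) = (-3*x^2 - 6*x - 2)/(x^2 + 2*x + 1)

Solve f'(x) = 0:
  f'(x) = -(3*x^2 + 6*x + 2)/(x + 1)^2; the denominator is positive wherever f is defined, so f'(x) = 0 ⇔ -3*x^2 - 6*x - 2 = 0.
  3*x^2 + 6*x + 2 = 0 has no rational roots; quadratic formula: x = (-6 ± √12)/6.
  ⇒ x = -1 - sqrt(3)/3 ≈ -1.5774, -1 + sqrt(3)/3 ≈ -0.4226

f''(x) = -2/(x^3 + 3*x^2 + 3*x + 1)
Second-derivative test at each critical point:
  f''(-1.5774) = 10.3923 > 0 → local minimum
  f''(-0.4226) = -10.3923 < 0 → local maximum

Critical points: x = -1 - sqrt(3)/3 ≈ -1.5774 (local minimum); x = -1 + sqrt(3)/3 ≈ -0.4226 (local maximum)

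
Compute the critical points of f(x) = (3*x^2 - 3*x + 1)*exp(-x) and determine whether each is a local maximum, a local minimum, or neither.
f'(x) = (-3*x^2 + 9*x - 4)*exp(-x)

Solve f'(x) = 0:
  f'(x) = (-3*x^2 + 9*x - 4)·exp(-x) and exp(-x) > 0 for every x, so f'(x) = 0 ⇔ -3*x^2 + 9*x - 4 = 0.
  3*x^2 - 9*x + 4 = 0 has no rational roots; quadratic formula: x = (9 ± √33)/6.
  ⇒ x = 3/2 - sqrt(33)/6 ≈ 0.5426, sqrt(33)/6 + 3/2 ≈ 2.4574

f''(x) = (3*x^2 - 15*x + 13)*exp(-x)
Second-derivative test at each critical point:
  f''(0.5426) = 3.3390 > 0 → local minimum
  f''(2.4574) = -0.4921 < 0 → local maximum

Critical points: x = 3/2 - sqrt(33)/6 ≈ 0.5426 (local minimum); x = sqrt(33)/6 + 3/2 ≈ 2.4574 (local maximum)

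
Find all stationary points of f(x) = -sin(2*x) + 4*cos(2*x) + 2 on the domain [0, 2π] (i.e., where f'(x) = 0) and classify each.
f'(x) = -8*sin(2*x) - 2*cos(2*x)

Solve f'(x) = 0 on [0, 2π]:
  f'(x) = 0 ⇔ -cos(2*x) = 4*sin(2*x) ⇔ tan(2*x) = -1/4, i.e. 2*x = arctan(-1/4) + nπ; keep the solutions lying in [0, 2π].
  ⇒ x = -atan(1/4)/2 + pi/2 ≈ 1.4483, pi - atan(1/4)/2 ≈ 3.0191, -atan(1/4)/2 + 3*pi/2 ≈ 4.5899, -atan(1/4)/2 + 2*pi ≈ 6.1607

f''(x) = 4*sin(2*x) - 16*cos(2*x)
Second-derivative test at each critical point:
  f''(1.4483) = 16.4924 > 0 → local minimum
  f''(3.0191) = -16.4924 < 0 → local maximum
  f''(4.5899) = 16.4924 > 0 → local minimum
  f''(6.1607) = -16.4924 < 0 → local maximum

Critical points: x = -atan(1/4)/2 + pi/2 ≈ 1.4483 (local minimum); x = pi - atan(1/4)/2 ≈ 3.0191 (local maximum); x = -atan(1/4)/2 + 3*pi/2 ≈ 4.5899 (local minimum); x = -atan(1/4)/2 + 2*pi ≈ 6.1607 (local maximum)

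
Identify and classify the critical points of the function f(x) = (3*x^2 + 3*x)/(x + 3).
f'(x) = 3*(x^2 + 6*x + 3)/(x^2 + 6*x + 9)

Solve f'(x) = 0:
  f'(x) = 3*(x^2 + 6*x + 3)/(x + 3)^2; the denominator is positive wherever f is defined, so f'(x) = 0 ⇔ 3*x^2 + 18*x + 9 = 0.
  Factor: 3*x^2 + 18*x + 9 = 3*(x^2 + 6*x + 3); x^2 + 6*x + 3 = 0 has no rational roots; quadratic formula: x = (-6 ± √24)/2.
  ⇒ x = -3 - sqrt(6) ≈ -5.4495, -3 + sqrt(6) ≈ -0.5505

f''(x) = 36/(x^3 + 9*x^2 + 27*x + 27)
Second-derivative test at each critical point:
  f''(-5.4495) = -2.4495 < 0 → local maximum
  f''(-0.5505) = 2.4495 > 0 → local minimum

Critical points: x = -3 - sqrt(6) ≈ -5.4495 (local maximum); x = -3 + sqrt(6) ≈ -0.5505 (local minimum)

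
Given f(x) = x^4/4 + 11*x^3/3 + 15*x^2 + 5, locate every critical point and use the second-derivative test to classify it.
f'(x) = x*(x^2 + 11*x + 30)

Solve f'(x) = 0:
  Factor: x^3 + 11*x^2 + 30*x = x*(x + 5)*(x + 6) = 0.
  ⇒ x = -6, -5, 0

f''(x) = 3*x^2 + 22*x + 30
Second-derivative test at each critical point:
  f''(-6) = 6 > 0 → local minimum
  f''(-5) = -5 < 0 → local maximum
  f''(0) = 30 > 0 → local minimum

Critical points: x = -6 (local minimum); x = -5 (local maximum); x = 0 (local minimum)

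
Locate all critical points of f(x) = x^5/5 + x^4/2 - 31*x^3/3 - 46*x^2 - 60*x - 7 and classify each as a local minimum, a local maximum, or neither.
f'(x) = x^4 + 2*x^3 - 31*x^2 - 92*x - 60

Solve f'(x) = 0:
  Factor: x^4 + 2*x^3 - 31*x^2 - 92*x - 60 = (x - 6)*(x + 1)*(x + 2)*(x + 5) = 0.
  ⇒ x = -5, -2, -1, 6

f''(x) = 4*x^3 + 6*x^2 - 62*x - 92
Second-derivative test at each critical point:
  f''(-5) = -132 < 0 → local maximum
  f''(-2) = 24 > 0 → local minimum
  f''(-1) = -28 < 0 → local maximum
  f''(6) = 616 > 0 → local minimum

Critical points: x = -5 (local maximum); x = -2 (local minimum); x = -1 (local maximum); x = 6 (local minimum)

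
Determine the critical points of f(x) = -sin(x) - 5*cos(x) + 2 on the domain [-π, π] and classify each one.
f'(x) = 5*sin(x) - cos(x)

Solve f'(x) = 0 on [-π, π]:
  f'(x) = 0 ⇔ -cos(x) = -5*sin(x) ⇔ tan(x) = 1/5, i.e. x = arctan(1/5) + nπ; keep the solutions lying in [-π, π].
  ⇒ x = -pi + atan(1/5) ≈ -2.9442, atan(1/5) ≈ 0.1974

f''(x) = sin(x) + 5*cos(x)
Second-derivative test at each critical point:
  f''(-2.9442) = -5.0990 < 0 → local maximum
  f''(0.1974) = 5.0990 > 0 → local minimum

Critical points: x = -pi + atan(1/5) ≈ -2.9442 (local maximum); x = atan(1/5) ≈ 0.1974 (local minimum)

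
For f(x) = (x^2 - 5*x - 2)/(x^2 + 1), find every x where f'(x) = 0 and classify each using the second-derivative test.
f'(x) = (5*x^2 + 6*x - 5)/(x^4 + 2*x^2 + 1)

Solve f'(x) = 0:
  f'(x) = (5*x^2 + 6*x - 5)/(x^2 + 1)^2; the denominator is positive wherever f is defined, so f'(x) = 0 ⇔ 5*x^2 + 6*x - 5 = 0.
  5*x^2 + 6*x - 5 = 0 has no rational roots; quadratic formula: x = (-6 ± √136)/10.
  ⇒ x = -sqrt(34)/5 - 3/5 ≈ -1.7662, -3/5 + sqrt(34)/5 ≈ 0.5662

f''(x) = 2*(-5*x^3 - 9*x^2 + 15*x + 3)/(x^6 + 3*x^4 + 3*x^2 + 1)
Second-derivative test at each critical point:
  f''(-1.7662) = -0.6872 < 0 → local maximum
  f''(0.5662) = 6.6872 > 0 → local minimum

Critical points: x = -sqrt(34)/5 - 3/5 ≈ -1.7662 (local maximum); x = -3/5 + sqrt(34)/5 ≈ 0.5662 (local minimum)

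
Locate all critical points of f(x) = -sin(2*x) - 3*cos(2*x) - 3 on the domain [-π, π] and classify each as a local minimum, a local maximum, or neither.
f'(x) = 6*sin(2*x) - 2*cos(2*x)

Solve f'(x) = 0 on [-π, π]:
  f'(x) = 0 ⇔ -cos(2*x) = -3*sin(2*x) ⇔ tan(2*x) = 1/3, i.e. 2*x = arctan(1/3) + nπ; keep the solutions lying in [-π, π].
  ⇒ x = -pi + atan(1/3)/2 ≈ -2.9807, -pi/2 + atan(1/3)/2 ≈ -1.4099, atan(1/3)/2 ≈ 0.1609, atan(1/3)/2 + pi/2 ≈ 1.7317

f''(x) = 4*sin(2*x) + 12*cos(2*x)
Second-derivative test at each critical point:
  f''(-2.9807) = 12.6491 > 0 → local minimum
  f''(-1.4099) = -12.6491 < 0 → local maximum
  f''(0.1609) = 12.6491 > 0 → local minimum
  f''(1.7317) = -12.6491 < 0 → local maximum

Critical points: x = -pi + atan(1/3)/2 ≈ -2.9807 (local minimum); x = -pi/2 + atan(1/3)/2 ≈ -1.4099 (local maximum); x = atan(1/3)/2 ≈ 0.1609 (local minimum); x = atan(1/3)/2 + pi/2 ≈ 1.7317 (local maximum)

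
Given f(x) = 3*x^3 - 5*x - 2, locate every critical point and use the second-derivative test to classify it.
f'(x) = 9*x^2 - 5

Solve f'(x) = 0:
  9*x^2 - 5 = 0 has no rational roots; quadratic formula: x = (0 ± √180)/18.
  ⇒ x = -sqrt(5)/3 ≈ -0.7454, sqrt(5)/3 ≈ 0.7454

f''(x) = 18*x
Second-derivative test at each critical point:
  f''(-0.7454) = -13.4164 < 0 → local maximum
  f''(0.7454) = 13.4164 > 0 → local minimum

Critical points: x = -sqrt(5)/3 ≈ -0.7454 (local maximum); x = sqrt(5)/3 ≈ 0.7454 (local minimum)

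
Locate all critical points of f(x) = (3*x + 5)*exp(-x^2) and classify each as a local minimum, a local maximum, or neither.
f'(x) = (-2*x*(3*x + 5) + 3)*exp(-x^2)

Solve f'(x) = 0:
  f'(x) = (-6*x^2 - 10*x + 3)·exp(-x^2) and exp(-x^2) > 0 for every x, so f'(x) = 0 ⇔ -6*x^2 - 10*x + 3 = 0.
  6*x^2 + 10*x - 3 = 0 has no rational roots; quadratic formula: x = (-10 ± √172)/12.
  ⇒ x = -sqrt(43)/6 - 5/6 ≈ -1.9262, -5/6 + sqrt(43)/6 ≈ 0.2596

f''(x) = 2*(2*x^2*(3*x + 5) - 9*x - 5)*exp(-x^2)
Second-derivative test at each critical point:
  f''(-1.9262) = 0.3209 > 0 → local minimum
  f''(0.2596) = -12.2603 < 0 → local maximum

Critical points: x = -sqrt(43)/6 - 5/6 ≈ -1.9262 (local minimum); x = -5/6 + sqrt(43)/6 ≈ 0.2596 (local maximum)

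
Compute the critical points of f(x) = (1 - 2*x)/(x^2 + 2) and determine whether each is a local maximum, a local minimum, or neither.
f'(x) = 2*(x^2 - x - 2)/(x^4 + 4*x^2 + 4)

Solve f'(x) = 0:
  f'(x) = 2*(x - 2)*(x + 1)/(x^2 + 2)^2; the denominator is positive wherever f is defined, so f'(x) = 0 ⇔ 2*x^2 - 2*x - 4 = 0.
  Factor: 2*x^2 - 2*x - 4 = 2*(x - 2)*(x + 1) = 0.
  ⇒ x = -1, 2

f''(x) = 2*(4*x^2*(1 - 2*x) + (6*x - 1)*(x^2 + 2))/(x^2 + 2)^3
Second-derivative test at each critical point:
  f''(-1) = -2/3 < 0 → local maximum
  f''(2) = 1/6 > 0 → local minimum

Critical points: x = -1 (local maximum); x = 2 (local minimum)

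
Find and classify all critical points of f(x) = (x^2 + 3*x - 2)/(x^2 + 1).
f'(x) = 3*(-x^2 + 2*x + 1)/(x^4 + 2*x^2 + 1)

Solve f'(x) = 0:
  f'(x) = -3*(x^2 - 2*x - 1)/(x^2 + 1)^2; the denominator is positive wherever f is defined, so f'(x) = 0 ⇔ -3*x^2 + 6*x + 3 = 0.
  Factor: -3*x^2 + 6*x + 3 = -3*(x^2 - 2*x - 1); x^2 - 2*x - 1 = 0 has no rational roots; quadratic formula: x = (2 ± √8)/2.
  ⇒ x = 1 - sqrt(2) ≈ -0.4142, 1 + sqrt(2) ≈ 2.4142

f''(x) = 6*(x^3 - 3*x^2 - 3*x + 1)/(x^6 + 3*x^4 + 3*x^2 + 1)
Second-derivative test at each critical point:
  f''(-0.4142) = 6.1820 > 0 → local minimum
  f''(2.4142) = -0.1820 < 0 → local maximum

Critical points: x = 1 - sqrt(2) ≈ -0.4142 (local minimum); x = 1 + sqrt(2) ≈ 2.4142 (local maximum)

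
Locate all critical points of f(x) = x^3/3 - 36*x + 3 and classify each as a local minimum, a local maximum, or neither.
f'(x) = x^2 - 36

Solve f'(x) = 0:
  Factor: x^2 - 36 = (x - 6)*(x + 6) = 0.
  ⇒ x = -6, 6

f''(x) = 2*x
Second-derivative test at each critical point:
  f''(-6) = -12 < 0 → local maximum
  f''(6) = 12 > 0 → local minimum

Critical points: x = -6 (local maximum); x = 6 (local minimum)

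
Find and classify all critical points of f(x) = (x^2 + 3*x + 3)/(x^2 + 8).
f'(x) = (-3*x^2 + 10*x + 24)/(x^4 + 16*x^2 + 64)

Solve f'(x) = 0:
  f'(x) = -(3*x^2 - 10*x - 24)/(x^2 + 8)^2; the denominator is positive wherever f is defined, so f'(x) = 0 ⇔ -3*x^2 + 10*x + 24 = 0.
  3*x^2 - 10*x - 24 = 0 has no rational roots; quadratic formula: x = (10 ± √388)/6.
  ⇒ x = 5/3 - sqrt(97)/3 ≈ -1.6163, 5/3 + sqrt(97)/3 ≈ 4.9496

f''(x) = 2*(3*x^3 - 15*x^2 - 72*x + 40)/(x^6 + 24*x^4 + 192*x^2 + 512)
Second-derivative test at each critical point:
  f''(-1.6163) = 0.1749 > 0 → local minimum
  f''(4.9496) = -0.0187 < 0 → local maximum

Critical points: x = 5/3 - sqrt(97)/3 ≈ -1.6163 (local minimum); x = 5/3 + sqrt(97)/3 ≈ 4.9496 (local maximum)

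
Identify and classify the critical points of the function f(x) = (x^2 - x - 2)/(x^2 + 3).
f'(x) = (x^2 + 10*x - 3)/(x^4 + 6*x^2 + 9)

Solve f'(x) = 0:
  f'(x) = (x^2 + 10*x - 3)/(x^2 + 3)^2; the denominator is positive wherever f is defined, so f'(x) = 0 ⇔ x^2 + 10*x - 3 = 0.
  x^2 + 10*x - 3 = 0 has no rational roots; quadratic formula: x = (-10 ± √112)/2.
  ⇒ x = -2*sqrt(7) - 5 ≈ -10.2915, -5 + 2*sqrt(7) ≈ 0.2915

f''(x) = 2*(-x^3 - 15*x^2 + 9*x + 15)/(x^6 + 9*x^4 + 27*x^2 + 27)
Second-derivative test at each critical point:
  f''(-10.2915) = -0.0009 < 0 → local maximum
  f''(0.2915) = 1.1120 > 0 → local minimum

Critical points: x = -2*sqrt(7) - 5 ≈ -10.2915 (local maximum); x = -5 + 2*sqrt(7) ≈ 0.2915 (local minimum)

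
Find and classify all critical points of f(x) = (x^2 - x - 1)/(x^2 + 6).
f'(x) = (x^2 + 14*x - 6)/(x^4 + 12*x^2 + 36)

Solve f'(x) = 0:
  f'(x) = (x^2 + 14*x - 6)/(x^2 + 6)^2; the denominator is positive wherever f is defined, so f'(x) = 0 ⇔ x^2 + 14*x - 6 = 0.
  x^2 + 14*x - 6 = 0 has no rational roots; quadratic formula: x = (-14 ± √220)/2.
  ⇒ x = -sqrt(55) - 7 ≈ -14.4162, -7 + sqrt(55) ≈ 0.4162

f''(x) = 2*(-x^3 - 21*x^2 + 18*x + 42)/(x^6 + 18*x^4 + 108*x^2 + 216)
Second-derivative test at each critical point:
  f''(-14.4162) = -3.244e-04 < 0 → local maximum
  f''(0.4162) = 0.3892 > 0 → local minimum

Critical points: x = -sqrt(55) - 7 ≈ -14.4162 (local maximum); x = -7 + sqrt(55) ≈ 0.4162 (local minimum)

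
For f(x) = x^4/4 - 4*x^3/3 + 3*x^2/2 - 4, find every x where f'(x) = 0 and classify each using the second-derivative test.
f'(x) = x*(x^2 - 4*x + 3)

Solve f'(x) = 0:
  Factor: x^3 - 4*x^2 + 3*x = x*(x - 3)*(x - 1) = 0.
  ⇒ x = 0, 1, 3

f''(x) = 3*x^2 - 8*x + 3
Second-derivative test at each critical point:
  f''(0) = 3 > 0 → local minimum
  f''(1) = -2 < 0 → local maximum
  f''(3) = 6 > 0 → local minimum

Critical points: x = 0 (local minimum); x = 1 (local maximum); x = 3 (local minimum)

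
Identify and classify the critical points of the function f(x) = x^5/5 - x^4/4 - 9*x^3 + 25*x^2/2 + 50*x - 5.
f'(x) = x^4 - x^3 - 27*x^2 + 25*x + 50

Solve f'(x) = 0:
  Factor: x^4 - x^3 - 27*x^2 + 25*x + 50 = (x - 5)*(x - 2)*(x + 1)*(x + 5) = 0.
  ⇒ x = -5, -1, 2, 5

f''(x) = 4*x^3 - 3*x^2 - 54*x + 25
Second-derivative test at each critical point:
  f''(-5) = -280 < 0 → local maximum
  f''(-1) = 72 > 0 → local minimum
  f''(2) = -63 < 0 → local maximum
  f''(5) = 180 > 0 → local minimum

Critical points: x = -5 (local maximum); x = -1 (local minimum); x = 2 (local maximum); x = 5 (local minimum)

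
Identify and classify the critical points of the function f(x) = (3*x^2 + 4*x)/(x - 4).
f'(x) = (3*x^2 - 24*x - 16)/(x^2 - 8*x + 16)

Solve f'(x) = 0:
  f'(x) = (3*x^2 - 24*x - 16)/(x - 4)^2; the denominator is positive wherever f is defined, so f'(x) = 0 ⇔ 3*x^2 - 24*x - 16 = 0.
  3*x^2 - 24*x - 16 = 0 has no rational roots; quadratic formula: x = (24 ± √768)/6.
  ⇒ x = 4 - 8*sqrt(3)/3 ≈ -0.6188, 4 + 8*sqrt(3)/3 ≈ 8.6188

f''(x) = 128/(x^3 - 12*x^2 + 48*x - 64)
Second-derivative test at each critical point:
  f''(-0.6188) = -1.2990 < 0 → local maximum
  f''(8.6188) = 1.2990 > 0 → local minimum

Critical points: x = 4 - 8*sqrt(3)/3 ≈ -0.6188 (local maximum); x = 4 + 8*sqrt(3)/3 ≈ 8.6188 (local minimum)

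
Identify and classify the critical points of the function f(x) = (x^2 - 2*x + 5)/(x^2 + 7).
f'(x) = 2*(x^2 + 2*x - 7)/(x^4 + 14*x^2 + 49)

Solve f'(x) = 0:
  f'(x) = 2*(x^2 + 2*x - 7)/(x^2 + 7)^2; the denominator is positive wherever f is defined, so f'(x) = 0 ⇔ 2*x^2 + 4*x - 14 = 0.
  Factor: 2*x^2 + 4*x - 14 = 2*(x^2 + 2*x - 7); x^2 + 2*x - 7 = 0 has no rational roots; quadratic formula: x = (-2 ± √32)/2.
  ⇒ x = -2*sqrt(2) - 1 ≈ -3.8284, -1 + 2*sqrt(2) ≈ 1.8284

f''(x) = 4*(-x^3 - 3*x^2 + 21*x + 7)/(x^6 + 21*x^4 + 147*x^2 + 343)
Second-derivative test at each critical point:
  f''(-3.8284) = -0.0241 < 0 → local maximum
  f''(1.8284) = 0.1058 > 0 → local minimum

Critical points: x = -2*sqrt(2) - 1 ≈ -3.8284 (local maximum); x = -1 + 2*sqrt(2) ≈ 1.8284 (local minimum)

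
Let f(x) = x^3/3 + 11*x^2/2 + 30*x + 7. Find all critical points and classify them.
f'(x) = x^2 + 11*x + 30

Solve f'(x) = 0:
  Factor: x^2 + 11*x + 30 = (x + 5)*(x + 6) = 0.
  ⇒ x = -6, -5

f''(x) = 2*x + 11
Second-derivative test at each critical point:
  f''(-6) = -1 < 0 → local maximum
  f''(-5) = 1 > 0 → local minimum

Critical points: x = -6 (local maximum); x = -5 (local minimum)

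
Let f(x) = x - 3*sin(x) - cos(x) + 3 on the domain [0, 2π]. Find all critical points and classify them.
f'(x) = sin(x) - 3*cos(x) + 1

Solve f'(x) = 0 on [0, 2π]:
  f'(x) = 0 ⇔ sin(x) - 3*cos(x) = -1. Write the left side as R·cos(x + φ) with R = √((-3)² + (-1)²) = sqrt(10), cos φ = -3*sqrt(10)/10, sin φ = -sqrt(10)/10; then cos(x + φ) = -sqrt(10)/10. Solve for x and keep the solutions lying in [0, 2π].
  ⇒ x = atan(4/3) ≈ 0.9273, 3*pi/2 ≈ 4.7124

f''(x) = 3*sin(x) + cos(x)
Second-derivative test at each critical point:
  f''(0.9273) = 3 > 0 → local minimum
  f''(4.7124) = -3 < 0 → local maximum

Critical points: x = atan(4/3) ≈ 0.9273 (local minimum); x = 3*pi/2 ≈ 4.7124 (local maximum)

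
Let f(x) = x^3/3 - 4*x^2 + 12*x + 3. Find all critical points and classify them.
f'(x) = x^2 - 8*x + 12

Solve f'(x) = 0:
  Factor: x^2 - 8*x + 12 = (x - 6)*(x - 2) = 0.
  ⇒ x = 2, 6

f''(x) = 2*x - 8
Second-derivative test at each critical point:
  f''(2) = -4 < 0 → local maximum
  f''(6) = 4 > 0 → local minimum

Critical points: x = 2 (local maximum); x = 6 (local minimum)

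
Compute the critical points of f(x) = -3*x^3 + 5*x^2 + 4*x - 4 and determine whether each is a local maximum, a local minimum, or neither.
f'(x) = -9*x^2 + 10*x + 4

Solve f'(x) = 0:
  9*x^2 - 10*x - 4 = 0 has no rational roots; quadratic formula: x = (10 ± √244)/18.
  ⇒ x = 5/9 - sqrt(61)/9 ≈ -0.3122, 5/9 + sqrt(61)/9 ≈ 1.4234

f''(x) = 10 - 18*x
Second-derivative test at each critical point:
  f''(-0.3122) = 15.6205 > 0 → local minimum
  f''(1.4234) = -15.6205 < 0 → local maximum

Critical points: x = 5/9 - sqrt(61)/9 ≈ -0.3122 (local minimum); x = 5/9 + sqrt(61)/9 ≈ 1.4234 (local maximum)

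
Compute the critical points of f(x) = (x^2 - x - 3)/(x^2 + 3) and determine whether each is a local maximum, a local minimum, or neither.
f'(x) = (x^2 + 12*x - 3)/(x^4 + 6*x^2 + 9)

Solve f'(x) = 0:
  f'(x) = (x^2 + 12*x - 3)/(x^2 + 3)^2; the denominator is positive wherever f is defined, so f'(x) = 0 ⇔ x^2 + 12*x - 3 = 0.
  x^2 + 12*x - 3 = 0 has no rational roots; quadratic formula: x = (-12 ± √156)/2.
  ⇒ x = -sqrt(39) - 6 ≈ -12.2450, -6 + sqrt(39) ≈ 0.2450

f''(x) = 2*(-x^3 - 18*x^2 + 9*x + 18)/(x^6 + 9*x^4 + 27*x^2 + 27)
Second-derivative test at each critical point:
  f''(-12.2450) = -0.0005 < 0 → local maximum
  f''(0.2450) = 1.3339 > 0 → local minimum

Critical points: x = -sqrt(39) - 6 ≈ -12.2450 (local maximum); x = -6 + sqrt(39) ≈ 0.2450 (local minimum)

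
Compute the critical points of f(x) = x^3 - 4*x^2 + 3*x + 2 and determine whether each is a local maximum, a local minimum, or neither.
f'(x) = 3*x^2 - 8*x + 3

Solve f'(x) = 0:
  3*x^2 - 8*x + 3 = 0 has no rational roots; quadratic formula: x = (8 ± √28)/6.
  ⇒ x = 4/3 - sqrt(7)/3 ≈ 0.4514, sqrt(7)/3 + 4/3 ≈ 2.2153

f''(x) = 6*x - 8
Second-derivative test at each critical point:
  f''(0.4514) = -5.2915 < 0 → local maximum
  f''(2.2153) = 5.2915 > 0 → local minimum

Critical points: x = 4/3 - sqrt(7)/3 ≈ 0.4514 (local maximum); x = sqrt(7)/3 + 4/3 ≈ 2.2153 (local minimum)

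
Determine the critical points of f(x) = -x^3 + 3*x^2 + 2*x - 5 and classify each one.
f'(x) = -3*x^2 + 6*x + 2

Solve f'(x) = 0:
  3*x^2 - 6*x - 2 = 0 has no rational roots; quadratic formula: x = (6 ± √60)/6.
  ⇒ x = 1 - sqrt(15)/3 ≈ -0.2910, 1 + sqrt(15)/3 ≈ 2.2910

f''(x) = 6 - 6*x
Second-derivative test at each critical point:
  f''(-0.2910) = 7.7460 > 0 → local minimum
  f''(2.2910) = -7.7460 < 0 → local maximum

Critical points: x = 1 - sqrt(15)/3 ≈ -0.2910 (local minimum); x = 1 + sqrt(15)/3 ≈ 2.2910 (local maximum)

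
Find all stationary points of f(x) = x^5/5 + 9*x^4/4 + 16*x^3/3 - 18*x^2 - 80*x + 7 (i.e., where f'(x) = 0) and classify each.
f'(x) = x^4 + 9*x^3 + 16*x^2 - 36*x - 80

Solve f'(x) = 0:
  Factor: x^4 + 9*x^3 + 16*x^2 - 36*x - 80 = (x - 2)*(x + 2)*(x + 4)*(x + 5) = 0.
  ⇒ x = -5, -4, -2, 2

f''(x) = 4*x^3 + 27*x^2 + 32*x - 36
Second-derivative test at each critical point:
  f''(-5) = -21 < 0 → local maximum
  f''(-4) = 12 > 0 → local minimum
  f''(-2) = -24 < 0 → local maximum
  f''(2) = 168 > 0 → local minimum

Critical points: x = -5 (local maximum); x = -4 (local minimum); x = -2 (local maximum); x = 2 (local minimum)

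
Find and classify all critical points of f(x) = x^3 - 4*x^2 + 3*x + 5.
f'(x) = 3*x^2 - 8*x + 3

Solve f'(x) = 0:
  3*x^2 - 8*x + 3 = 0 has no rational roots; quadratic formula: x = (8 ± √28)/6.
  ⇒ x = 4/3 - sqrt(7)/3 ≈ 0.4514, sqrt(7)/3 + 4/3 ≈ 2.2153

f''(x) = 6*x - 8
Second-derivative test at each critical point:
  f''(0.4514) = -5.2915 < 0 → local maximum
  f''(2.2153) = 5.2915 > 0 → local minimum

Critical points: x = 4/3 - sqrt(7)/3 ≈ 0.4514 (local maximum); x = sqrt(7)/3 + 4/3 ≈ 2.2153 (local minimum)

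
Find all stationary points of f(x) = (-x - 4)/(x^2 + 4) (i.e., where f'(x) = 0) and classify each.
f'(x) = (-x^2 + 2*x*(x + 4) - 4)/(x^2 + 4)^2

Solve f'(x) = 0:
  f'(x) = (x^2 + 8*x - 4)/(x^2 + 4)^2; the denominator is positive wherever f is defined, so f'(x) = 0 ⇔ x^2 + 8*x - 4 = 0.
  x^2 + 8*x - 4 = 0 has no rational roots; quadratic formula: x = (-8 ± √80)/2.
  ⇒ x = -2*sqrt(5) - 4 ≈ -8.4721, -4 + 2*sqrt(5) ≈ 0.4721

f''(x) = 2*(-4*x^2*(x + 4) + (3*x + 4)*(x^2 + 4))/(x^2 + 4)^3
Second-derivative test at each critical point:
  f''(-8.4721) = -0.0016 < 0 → local maximum
  f''(0.4721) = 0.5016 > 0 → local minimum

Critical points: x = -2*sqrt(5) - 4 ≈ -8.4721 (local maximum); x = -4 + 2*sqrt(5) ≈ 0.4721 (local minimum)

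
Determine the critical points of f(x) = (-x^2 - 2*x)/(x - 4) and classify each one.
f'(x) = (-x^2 + 8*x + 8)/(x^2 - 8*x + 16)

Solve f'(x) = 0:
  f'(x) = -(x^2 - 8*x - 8)/(x - 4)^2; the denominator is positive wherever f is defined, so f'(x) = 0 ⇔ -x^2 + 8*x + 8 = 0.
  x^2 - 8*x - 8 = 0 has no rational roots; quadratic formula: x = (8 ± √96)/2.
  ⇒ x = 4 - 2*sqrt(6) ≈ -0.8990, 4 + 2*sqrt(6) ≈ 8.8990

f''(x) = -48/(x^3 - 12*x^2 + 48*x - 64)
Second-derivative test at each critical point:
  f''(-0.8990) = 0.4082 > 0 → local minimum
  f''(8.8990) = -0.4082 < 0 → local maximum

Critical points: x = 4 - 2*sqrt(6) ≈ -0.8990 (local minimum); x = 4 + 2*sqrt(6) ≈ 8.8990 (local maximum)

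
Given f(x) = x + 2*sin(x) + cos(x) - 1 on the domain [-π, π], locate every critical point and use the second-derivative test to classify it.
f'(x) = -sin(x) + 2*cos(x) + 1

Solve f'(x) = 0 on [-π, π]:
  f'(x) = 0 ⇔ -sin(x) + 2*cos(x) = -1. Write the left side as R·cos(x + φ) with R = √(2² + 1²) = sqrt(5), cos φ = 2*sqrt(5)/5, sin φ = sqrt(5)/5; then cos(x + φ) = -sqrt(5)/5. Solve for x and keep the solutions lying in [-π, π].
  ⇒ x = -pi + atan(3/4) ≈ -2.4981, pi/2 ≈ 1.5708

f''(x) = -2*sin(x) - cos(x)
Second-derivative test at each critical point:
  f''(-2.4981) = 2 > 0 → local minimum
  f''(1.5708) = -2 < 0 → local maximum

Critical points: x = -pi + atan(3/4) ≈ -2.4981 (local minimum); x = pi/2 ≈ 1.5708 (local maximum)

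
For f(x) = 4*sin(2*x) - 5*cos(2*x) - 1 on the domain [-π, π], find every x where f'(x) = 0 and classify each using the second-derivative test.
f'(x) = 10*sin(2*x) + 8*cos(2*x)

Solve f'(x) = 0 on [-π, π]:
  f'(x) = 0 ⇔ 4*cos(2*x) = -5*sin(2*x) ⇔ tan(2*x) = -4/5, i.e. 2*x = arctan(-4/5) + nπ; keep the solutions lying in [-π, π].
  ⇒ x = -pi/2 - atan(4/5)/2 ≈ -1.9082, -atan(4/5)/2 ≈ -0.3374, -atan(4/5)/2 + pi/2 ≈ 1.2334, pi - atan(4/5)/2 ≈ 2.8042

f''(x) = -16*sin(2*x) + 20*cos(2*x)
Second-derivative test at each critical point:
  f''(-1.9082) = -25.6125 < 0 → local maximum
  f''(-0.3374) = 25.6125 > 0 → local minimum
  f''(1.2334) = -25.6125 < 0 → local maximum
  f''(2.8042) = 25.6125 > 0 → local minimum

Critical points: x = -pi/2 - atan(4/5)/2 ≈ -1.9082 (local maximum); x = -atan(4/5)/2 ≈ -0.3374 (local minimum); x = -atan(4/5)/2 + pi/2 ≈ 1.2334 (local maximum); x = pi - atan(4/5)/2 ≈ 2.8042 (local minimum)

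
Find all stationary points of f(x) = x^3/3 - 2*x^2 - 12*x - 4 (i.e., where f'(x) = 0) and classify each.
f'(x) = x^2 - 4*x - 12

Solve f'(x) = 0:
  Factor: x^2 - 4*x - 12 = (x - 6)*(x + 2) = 0.
  ⇒ x = -2, 6

f''(x) = 2*x - 4
Second-derivative test at each critical point:
  f''(-2) = -8 < 0 → local maximum
  f''(6) = 8 > 0 → local minimum

Critical points: x = -2 (local maximum); x = 6 (local minimum)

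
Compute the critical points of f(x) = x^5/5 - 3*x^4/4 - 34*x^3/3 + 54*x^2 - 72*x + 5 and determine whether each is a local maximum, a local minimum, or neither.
f'(x) = x^4 - 3*x^3 - 34*x^2 + 108*x - 72

Solve f'(x) = 0:
  Factor: x^4 - 3*x^3 - 34*x^2 + 108*x - 72 = (x - 6)*(x - 2)*(x - 1)*(x + 6) = 0.
  ⇒ x = -6, 1, 2, 6

f''(x) = 4*x^3 - 9*x^2 - 68*x + 108
Second-derivative test at each critical point:
  f''(-6) = -672 < 0 → local maximum
  f''(1) = 35 > 0 → local minimum
  f''(2) = -32 < 0 → local maximum
  f''(6) = 240 > 0 → local minimum

Critical points: x = -6 (local maximum); x = 1 (local minimum); x = 2 (local maximum); x = 6 (local minimum)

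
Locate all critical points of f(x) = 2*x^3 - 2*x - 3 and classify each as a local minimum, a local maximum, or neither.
f'(x) = 6*x^2 - 2

Solve f'(x) = 0:
  Factor: 6*x^2 - 2 = 2*(3*x^2 - 1); 3*x^2 - 1 = 0 has no rational roots; quadratic formula: x = (0 ± √12)/6.
  ⇒ x = -sqrt(3)/3 ≈ -0.5774, sqrt(3)/3 ≈ 0.5774

f''(x) = 12*x
Second-derivative test at each critical point:
  f''(-0.5774) = -6.9282 < 0 → local maximum
  f''(0.5774) = 6.9282 > 0 → local minimum

Critical points: x = -sqrt(3)/3 ≈ -0.5774 (local maximum); x = sqrt(3)/3 ≈ 0.5774 (local minimum)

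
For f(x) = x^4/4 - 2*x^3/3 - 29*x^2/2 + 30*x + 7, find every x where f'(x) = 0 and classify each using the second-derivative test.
f'(x) = x^3 - 2*x^2 - 29*x + 30

Solve f'(x) = 0:
  Factor: x^3 - 2*x^2 - 29*x + 30 = (x - 6)*(x - 1)*(x + 5) = 0.
  ⇒ x = -5, 1, 6

f''(x) = 3*x^2 - 4*x - 29
Second-derivative test at each critical point:
  f''(-5) = 66 > 0 → local minimum
  f''(1) = -30 < 0 → local maximum
  f''(6) = 55 > 0 → local minimum

Critical points: x = -5 (local minimum); x = 1 (local maximum); x = 6 (local minimum)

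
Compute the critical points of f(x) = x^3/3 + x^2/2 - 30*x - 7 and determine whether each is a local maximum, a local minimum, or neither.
f'(x) = x^2 + x - 30

Solve f'(x) = 0:
  Factor: x^2 + x - 30 = (x - 5)*(x + 6) = 0.
  ⇒ x = -6, 5

f''(x) = 2*x + 1
Second-derivative test at each critical point:
  f''(-6) = -11 < 0 → local maximum
  f''(5) = 11 > 0 → local minimum

Critical points: x = -6 (local maximum); x = 5 (local minimum)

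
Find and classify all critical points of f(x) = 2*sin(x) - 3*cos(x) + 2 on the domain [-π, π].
f'(x) = 3*sin(x) + 2*cos(x)

Solve f'(x) = 0 on [-π, π]:
  f'(x) = 0 ⇔ 2*cos(x) = -3*sin(x) ⇔ tan(x) = -2/3, i.e. x = arctan(-2/3) + nπ; keep the solutions lying in [-π, π].
  ⇒ x = -atan(2/3) ≈ -0.5880, pi - atan(2/3) ≈ 2.5536

f''(x) = -2*sin(x) + 3*cos(x)
Second-derivative test at each critical point:
  f''(-0.5880) = 3.6056 > 0 → local minimum
  f''(2.5536) = -3.6056 < 0 → local maximum

Critical points: x = -atan(2/3) ≈ -0.5880 (local minimum); x = pi - atan(2/3) ≈ 2.5536 (local maximum)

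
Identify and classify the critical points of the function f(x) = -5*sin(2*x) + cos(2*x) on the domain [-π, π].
f'(x) = -2*sin(2*x) - 10*cos(2*x)

Solve f'(x) = 0 on [-π, π]:
  f'(x) = 0 ⇔ -5*cos(2*x) = sin(2*x) ⇔ tan(2*x) = -5, i.e. 2*x = arctan(-5) + nπ; keep the solutions lying in [-π, π].
  ⇒ x = -pi/2 - atan(5)/2 ≈ -2.2575, -atan(5)/2 ≈ -0.6867, -atan(5)/2 + pi/2 ≈ 0.8841, pi - atan(5)/2 ≈ 2.4549

f''(x) = 20*sin(2*x) - 4*cos(2*x)
Second-derivative test at each critical point:
  f''(-2.2575) = 20.3961 > 0 → local minimum
  f''(-0.6867) = -20.3961 < 0 → local maximum
  f''(0.8841) = 20.3961 > 0 → local minimum
  f''(2.4549) = -20.3961 < 0 → local maximum

Critical points: x = -pi/2 - atan(5)/2 ≈ -2.2575 (local minimum); x = -atan(5)/2 ≈ -0.6867 (local maximum); x = -atan(5)/2 + pi/2 ≈ 0.8841 (local minimum); x = pi - atan(5)/2 ≈ 2.4549 (local maximum)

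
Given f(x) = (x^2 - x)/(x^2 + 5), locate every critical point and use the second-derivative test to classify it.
f'(x) = (x^2 + 10*x - 5)/(x^4 + 10*x^2 + 25)

Solve f'(x) = 0:
  f'(x) = (x^2 + 10*x - 5)/(x^2 + 5)^2; the denominator is positive wherever f is defined, so f'(x) = 0 ⇔ x^2 + 10*x - 5 = 0.
  x^2 + 10*x - 5 = 0 has no rational roots; quadratic formula: x = (-10 ± √120)/2.
  ⇒ x = -sqrt(30) - 5 ≈ -10.4772, -5 + sqrt(30) ≈ 0.4772

f''(x) = 2*(-x^3 - 15*x^2 + 15*x + 25)/(x^6 + 15*x^4 + 75*x^2 + 125)
Second-derivative test at each critical point:
  f''(-10.4772) = -0.0008 < 0 → local maximum
  f''(0.4772) = 0.4008 > 0 → local minimum

Critical points: x = -sqrt(30) - 5 ≈ -10.4772 (local maximum); x = -5 + sqrt(30) ≈ 0.4772 (local minimum)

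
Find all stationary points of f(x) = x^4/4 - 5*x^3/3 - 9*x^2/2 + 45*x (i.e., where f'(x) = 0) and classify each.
f'(x) = x^3 - 5*x^2 - 9*x + 45

Solve f'(x) = 0:
  Factor: x^3 - 5*x^2 - 9*x + 45 = (x - 5)*(x - 3)*(x + 3) = 0.
  ⇒ x = -3, 3, 5

f''(x) = 3*x^2 - 10*x - 9
Second-derivative test at each critical point:
  f''(-3) = 48 > 0 → local minimum
  f''(3) = -12 < 0 → local maximum
  f''(5) = 16 > 0 → local minimum

Critical points: x = -3 (local minimum); x = 3 (local maximum); x = 5 (local minimum)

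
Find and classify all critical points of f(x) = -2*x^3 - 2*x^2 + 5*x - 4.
f'(x) = -6*x^2 - 4*x + 5

Solve f'(x) = 0:
  6*x^2 + 4*x - 5 = 0 has no rational roots; quadratic formula: x = (-4 ± √136)/12.
  ⇒ x = -sqrt(34)/6 - 1/3 ≈ -1.3052, -1/3 + sqrt(34)/6 ≈ 0.6385

f''(x) = -12*x - 4
Second-derivative test at each critical point:
  f''(-1.3052) = 11.6619 > 0 → local minimum
  f''(0.6385) = -11.6619 < 0 → local maximum

Critical points: x = -sqrt(34)/6 - 1/3 ≈ -1.3052 (local minimum); x = -1/3 + sqrt(34)/6 ≈ 0.6385 (local maximum)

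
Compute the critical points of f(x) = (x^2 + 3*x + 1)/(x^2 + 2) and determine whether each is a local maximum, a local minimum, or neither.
f'(x) = (-3*x^2 + 2*x + 6)/(x^4 + 4*x^2 + 4)

Solve f'(x) = 0:
  f'(x) = -(3*x^2 - 2*x - 6)/(x^2 + 2)^2; the denominator is positive wherever f is defined, so f'(x) = 0 ⇔ -3*x^2 + 2*x + 6 = 0.
  3*x^2 - 2*x - 6 = 0 has no rational roots; quadratic formula: x = (2 ± √76)/6.
  ⇒ x = 1/3 - sqrt(19)/3 ≈ -1.1196, 1/3 + sqrt(19)/3 ≈ 1.7863

f''(x) = 2*(3*x^3 - 3*x^2 - 18*x + 2)/(x^6 + 6*x^4 + 12*x^2 + 8)
Second-derivative test at each critical point:
  f''(-1.1196) = 0.8235 > 0 → local minimum
  f''(1.7863) = -0.3235 < 0 → local maximum

Critical points: x = 1/3 - sqrt(19)/3 ≈ -1.1196 (local minimum); x = 1/3 + sqrt(19)/3 ≈ 1.7863 (local maximum)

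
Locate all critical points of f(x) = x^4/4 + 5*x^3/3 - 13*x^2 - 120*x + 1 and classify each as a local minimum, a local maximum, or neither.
f'(x) = x^3 + 5*x^2 - 26*x - 120

Solve f'(x) = 0:
  Factor: x^3 + 5*x^2 - 26*x - 120 = (x - 5)*(x + 4)*(x + 6) = 0.
  ⇒ x = -6, -4, 5

f''(x) = 3*x^2 + 10*x - 26
Second-derivative test at each critical point:
  f''(-6) = 22 > 0 → local minimum
  f''(-4) = -18 < 0 → local maximum
  f''(5) = 99 > 0 → local minimum

Critical points: x = -6 (local minimum); x = -4 (local maximum); x = 5 (local minimum)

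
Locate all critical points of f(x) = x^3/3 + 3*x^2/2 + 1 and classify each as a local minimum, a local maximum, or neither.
f'(x) = x*(x + 3)

Solve f'(x) = 0:
  Factor: x^2 + 3*x = x*(x + 3) = 0.
  ⇒ x = -3, 0

f''(x) = 2*x + 3
Second-derivative test at each critical point:
  f''(-3) = -3 < 0 → local maximum
  f''(0) = 3 > 0 → local minimum

Critical points: x = -3 (local maximum); x = 0 (local minimum)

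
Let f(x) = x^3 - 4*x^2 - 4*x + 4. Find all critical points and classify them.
f'(x) = 3*x^2 - 8*x - 4

Solve f'(x) = 0:
  3*x^2 - 8*x - 4 = 0 has no rational roots; quadratic formula: x = (8 ± √112)/6.
  ⇒ x = 4/3 - 2*sqrt(7)/3 ≈ -0.4305, 4/3 + 2*sqrt(7)/3 ≈ 3.0972

f''(x) = 6*x - 8
Second-derivative test at each critical point:
  f''(-0.4305) = -10.5830 < 0 → local maximum
  f''(3.0972) = 10.5830 > 0 → local minimum

Critical points: x = 4/3 - 2*sqrt(7)/3 ≈ -0.4305 (local maximum); x = 4/3 + 2*sqrt(7)/3 ≈ 3.0972 (local minimum)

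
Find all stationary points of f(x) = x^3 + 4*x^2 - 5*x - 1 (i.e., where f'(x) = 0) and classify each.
f'(x) = 3*x^2 + 8*x - 5

Solve f'(x) = 0:
  3*x^2 + 8*x - 5 = 0 has no rational roots; quadratic formula: x = (-8 ± √124)/6.
  ⇒ x = -sqrt(31)/3 - 4/3 ≈ -3.1893, -4/3 + sqrt(31)/3 ≈ 0.5226

f''(x) = 6*x + 8
Second-derivative test at each critical point:
  f''(-3.1893) = -11.1355 < 0 → local maximum
  f''(0.5226) = 11.1355 > 0 → local minimum

Critical points: x = -sqrt(31)/3 - 4/3 ≈ -3.1893 (local maximum); x = -4/3 + sqrt(31)/3 ≈ 0.5226 (local minimum)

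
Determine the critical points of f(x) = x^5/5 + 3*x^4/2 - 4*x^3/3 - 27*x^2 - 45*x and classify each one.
f'(x) = x^4 + 6*x^3 - 4*x^2 - 54*x - 45

Solve f'(x) = 0:
  Factor: x^4 + 6*x^3 - 4*x^2 - 54*x - 45 = (x - 3)*(x + 1)*(x + 3)*(x + 5) = 0.
  ⇒ x = -5, -3, -1, 3

f''(x) = 4*x^3 + 18*x^2 - 8*x - 54
Second-derivative test at each critical point:
  f''(-5) = -64 < 0 → local maximum
  f''(-3) = 24 > 0 → local minimum
  f''(-1) = -32 < 0 → local maximum
  f''(3) = 192 > 0 → local minimum

Critical points: x = -5 (local maximum); x = -3 (local minimum); x = -1 (local maximum); x = 3 (local minimum)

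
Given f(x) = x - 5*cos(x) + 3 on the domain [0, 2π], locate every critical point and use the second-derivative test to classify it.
f'(x) = 5*sin(x) + 1

Solve f'(x) = 0 on [0, 2π]:
  f'(x) = 0 ⇔ sin(x) = -1/5, i.e. x = arcsin(-1/5) + 2nπ or x = π − arcsin(-1/5) + 2nπ; keep the solutions lying in [0, 2π].
  ⇒ x = asin(1/5) + pi ≈ 3.3430, -asin(1/5) + 2*pi ≈ 6.0818

f''(x) = 5*cos(x)
Second-derivative test at each critical point:
  f''(3.3430) = -4.8990 < 0 → local maximum
  f''(6.0818) = 4.8990 > 0 → local minimum

Critical points: x = asin(1/5) + pi ≈ 3.3430 (local maximum); x = -asin(1/5) + 2*pi ≈ 6.0818 (local minimum)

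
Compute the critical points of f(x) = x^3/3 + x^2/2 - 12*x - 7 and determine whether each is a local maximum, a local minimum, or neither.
f'(x) = x^2 + x - 12

Solve f'(x) = 0:
  Factor: x^2 + x - 12 = (x - 3)*(x + 4) = 0.
  ⇒ x = -4, 3

f''(x) = 2*x + 1
Second-derivative test at each critical point:
  f''(-4) = -7 < 0 → local maximum
  f''(3) = 7 > 0 → local minimum

Critical points: x = -4 (local maximum); x = 3 (local minimum)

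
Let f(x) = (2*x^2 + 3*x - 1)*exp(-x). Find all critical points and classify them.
f'(x) = (-2*x^2 + x + 4)*exp(-x)

Solve f'(x) = 0:
  f'(x) = (-2*x^2 + x + 4)·exp(-x) and exp(-x) > 0 for every x, so f'(x) = 0 ⇔ -2*x^2 + x + 4 = 0.
  2*x^2 - x - 4 = 0 has no rational roots; quadratic formula: x = (1 ± √33)/4.
  ⇒ x = 1/4 - sqrt(33)/4 ≈ -1.1861, 1/4 + sqrt(33)/4 ≈ 1.6861

f''(x) = (2*x^2 - 5*x - 3)*exp(-x)
Second-derivative test at each critical point:
  f''(-1.1861) = 18.8101 > 0 → local minimum
  f''(1.6861) = -1.0641 < 0 → local maximum

Critical points: x = 1/4 - sqrt(33)/4 ≈ -1.1861 (local minimum); x = 1/4 + sqrt(33)/4 ≈ 1.6861 (local maximum)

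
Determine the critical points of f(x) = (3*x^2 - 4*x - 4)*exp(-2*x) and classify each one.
f'(x) = 2*(-3*x^2 + 7*x + 2)*exp(-2*x)

Solve f'(x) = 0:
  f'(x) = (-6*x^2 + 14*x + 4)·exp(-2*x) and exp(-2*x) > 0 for every x, so f'(x) = 0 ⇔ -6*x^2 + 14*x + 4 = 0.
  Factor: -6*x^2 + 14*x + 4 = -2*(3*x^2 - 7*x - 2); 3*x^2 - 7*x - 2 = 0 has no rational roots; quadratic formula: x = (7 ± √73)/6.
  ⇒ x = 7/6 - sqrt(73)/6 ≈ -0.2573, 7/6 + sqrt(73)/6 ≈ 2.5907

f''(x) = 2*(6*x^2 - 20*x + 3)*exp(-2*x)
Second-derivative test at each critical point:
  f''(-0.2573) = 28.5897 > 0 → local minimum
  f''(2.5907) = -0.0960 < 0 → local maximum

Critical points: x = 7/6 - sqrt(73)/6 ≈ -0.2573 (local minimum); x = 7/6 + sqrt(73)/6 ≈ 2.5907 (local maximum)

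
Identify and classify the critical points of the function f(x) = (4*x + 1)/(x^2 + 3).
f'(x) = 2*(-2*x^2 - x + 6)/(x^4 + 6*x^2 + 9)

Solve f'(x) = 0:
  f'(x) = -2*(x + 2)*(2*x - 3)/(x^2 + 3)^2; the denominator is positive wherever f is defined, so f'(x) = 0 ⇔ -4*x^2 - 2*x + 12 = 0.
  Factor: -4*x^2 - 2*x + 12 = -2*(x + 2)*(2*x - 3) = 0.
  ⇒ x = -2, 3/2

f''(x) = 2*(4*x^2*(4*x + 1) - (12*x + 1)*(x^2 + 3))/(x^2 + 3)^3
Second-derivative test at each critical point:
  f''(-2) = 2/7 > 0 → local minimum
  f''(3/2) = -32/63 < 0 → local maximum

Critical points: x = -2 (local minimum); x = 3/2 (local maximum)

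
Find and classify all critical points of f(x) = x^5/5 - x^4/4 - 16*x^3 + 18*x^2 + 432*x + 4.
f'(x) = x^4 - x^3 - 48*x^2 + 36*x + 432

Solve f'(x) = 0:
  Factor: x^4 - x^3 - 48*x^2 + 36*x + 432 = (x - 6)*(x - 4)*(x + 3)*(x + 6) = 0.
  ⇒ x = -6, -3, 4, 6

f''(x) = 4*x^3 - 3*x^2 - 96*x + 36
Second-derivative test at each critical point:
  f''(-6) = -360 < 0 → local maximum
  f''(-3) = 189 > 0 → local minimum
  f''(4) = -140 < 0 → local maximum
  f''(6) = 216 > 0 → local minimum

Critical points: x = -6 (local maximum); x = -3 (local minimum); x = 4 (local maximum); x = 6 (local minimum)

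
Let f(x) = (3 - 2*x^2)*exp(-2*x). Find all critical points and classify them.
f'(x) = 2*(2*x^2 - 2*x - 3)*exp(-2*x)

Solve f'(x) = 0:
  f'(x) = (4*x^2 - 4*x - 6)·exp(-2*x) and exp(-2*x) > 0 for every x, so f'(x) = 0 ⇔ 4*x^2 - 4*x - 6 = 0.
  Factor: 4*x^2 - 4*x - 6 = 2*(2*x^2 - 2*x - 3); 2*x^2 - 2*x - 3 = 0 has no rational roots; quadratic formula: x = (2 ± √28)/4.
  ⇒ x = 1/2 - sqrt(7)/2 ≈ -0.8229, 1/2 + sqrt(7)/2 ≈ 1.8229

f''(x) = 8*(-x^2 + 2*x + 1)*exp(-2*x)
Second-derivative test at each critical point:
  f''(-0.8229) = -54.8719 < 0 → local maximum
  f''(1.8229) = 0.2762 > 0 → local minimum

Critical points: x = 1/2 - sqrt(7)/2 ≈ -0.8229 (local maximum); x = 1/2 + sqrt(7)/2 ≈ 1.8229 (local minimum)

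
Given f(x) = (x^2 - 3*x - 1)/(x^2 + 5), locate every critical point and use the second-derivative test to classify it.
f'(x) = 3*(x^2 + 4*x - 5)/(x^4 + 10*x^2 + 25)

Solve f'(x) = 0:
  f'(x) = 3*(x - 1)*(x + 5)/(x^2 + 5)^2; the denominator is positive wherever f is defined, so f'(x) = 0 ⇔ 3*x^2 + 12*x - 15 = 0.
  Factor: 3*x^2 + 12*x - 15 = 3*(x - 1)*(x + 5) = 0.
  ⇒ x = -5, 1

f''(x) = 6*(-x^3 - 6*x^2 + 15*x + 10)/(x^6 + 15*x^4 + 75*x^2 + 125)
Second-derivative test at each critical point:
  f''(-5) = -1/50 < 0 → local maximum
  f''(1) = 1/2 > 0 → local minimum

Critical points: x = -5 (local maximum); x = 1 (local minimum)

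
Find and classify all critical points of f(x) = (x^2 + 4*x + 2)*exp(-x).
f'(x) = (-x^2 - 2*x + 2)*exp(-x)

Solve f'(x) = 0:
  f'(x) = (-x^2 - 2*x + 2)·exp(-x) and exp(-x) > 0 for every x, so f'(x) = 0 ⇔ -x^2 - 2*x + 2 = 0.
  x^2 + 2*x - 2 = 0 has no rational roots; quadratic formula: x = (-2 ± √12)/2.
  ⇒ x = -sqrt(3) - 1 ≈ -2.7321, -1 + sqrt(3) ≈ 0.7321

f''(x) = (x^2 - 4)*exp(-x)
Second-derivative test at each critical point:
  f''(-2.7321) = 53.2237 > 0 → local minimum
  f''(0.7321) = -1.6660 < 0 → local maximum

Critical points: x = -sqrt(3) - 1 ≈ -2.7321 (local minimum); x = -1 + sqrt(3) ≈ 0.7321 (local maximum)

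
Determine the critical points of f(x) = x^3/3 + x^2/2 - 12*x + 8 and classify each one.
f'(x) = x^2 + x - 12

Solve f'(x) = 0:
  Factor: x^2 + x - 12 = (x - 3)*(x + 4) = 0.
  ⇒ x = -4, 3

f''(x) = 2*x + 1
Second-derivative test at each critical point:
  f''(-4) = -7 < 0 → local maximum
  f''(3) = 7 > 0 → local minimum

Critical points: x = -4 (local maximum); x = 3 (local minimum)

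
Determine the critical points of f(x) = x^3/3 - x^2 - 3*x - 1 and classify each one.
f'(x) = x^2 - 2*x - 3

Solve f'(x) = 0:
  Factor: x^2 - 2*x - 3 = (x - 3)*(x + 1) = 0.
  ⇒ x = -1, 3

f''(x) = 2*x - 2
Second-derivative test at each critical point:
  f''(-1) = -4 < 0 → local maximum
  f''(3) = 4 > 0 → local minimum

Critical points: x = -1 (local maximum); x = 3 (local minimum)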